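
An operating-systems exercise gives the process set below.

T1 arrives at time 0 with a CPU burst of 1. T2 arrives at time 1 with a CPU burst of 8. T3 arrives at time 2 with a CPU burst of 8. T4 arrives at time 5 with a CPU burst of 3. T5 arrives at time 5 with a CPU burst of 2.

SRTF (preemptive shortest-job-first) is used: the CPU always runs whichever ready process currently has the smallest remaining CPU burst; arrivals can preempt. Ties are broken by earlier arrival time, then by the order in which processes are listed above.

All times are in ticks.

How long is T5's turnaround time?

Schedule: | T1 0-1 | T2 1-5 | T5 5-7 | T4 7-10 | T2 10-14 | T3 14-22 |
Completion: T1=1  T2=14  T3=22  T4=10  T5=7
Turnaround (C−A): T1=1  T2=13  T3=20  T4=5  T5=2
Turnaround(T5) = completion − arrival = 7 − 5 = 2

2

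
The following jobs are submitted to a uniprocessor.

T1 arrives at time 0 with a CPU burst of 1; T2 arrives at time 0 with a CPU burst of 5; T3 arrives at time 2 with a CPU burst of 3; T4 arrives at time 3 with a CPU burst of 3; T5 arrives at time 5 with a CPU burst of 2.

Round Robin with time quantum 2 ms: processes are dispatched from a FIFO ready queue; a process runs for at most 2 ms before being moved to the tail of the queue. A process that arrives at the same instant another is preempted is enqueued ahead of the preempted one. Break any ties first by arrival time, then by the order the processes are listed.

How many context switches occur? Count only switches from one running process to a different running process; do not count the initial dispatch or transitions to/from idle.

8

Schedule: | T1 0-1 | T2 1-3 | T3 3-5 | T4 5-7 | T2 7-9 | T5 9-11 | T3 11-12 | T4 12-13 | T2 13-14 |
Completion: T1=1  T2=14  T3=12  T4=13  T5=11
Turnaround (C−A): T1=1  T2=14  T3=10  T4=10  T5=6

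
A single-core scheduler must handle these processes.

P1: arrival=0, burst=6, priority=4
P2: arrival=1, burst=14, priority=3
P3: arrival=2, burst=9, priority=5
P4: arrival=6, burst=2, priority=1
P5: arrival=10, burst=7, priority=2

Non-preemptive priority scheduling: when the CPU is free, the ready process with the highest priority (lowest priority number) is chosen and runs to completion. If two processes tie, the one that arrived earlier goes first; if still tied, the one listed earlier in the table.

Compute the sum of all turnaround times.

84

Schedule: | P1 0-6 | P4 6-8 | P2 8-22 | P5 22-29 | P3 29-38 |
Completion: P1=6  P2=22  P3=38  P4=8  P5=29
Turnaround (C−A): P1=6  P2=21  P3=36  P4=2  P5=19
Turnaround = completion − arrival: P1=6, P2=21, P3=36, P4=2, P5=19
Total turnaround = 6 + 21 + 36 + 2 + 19 = 84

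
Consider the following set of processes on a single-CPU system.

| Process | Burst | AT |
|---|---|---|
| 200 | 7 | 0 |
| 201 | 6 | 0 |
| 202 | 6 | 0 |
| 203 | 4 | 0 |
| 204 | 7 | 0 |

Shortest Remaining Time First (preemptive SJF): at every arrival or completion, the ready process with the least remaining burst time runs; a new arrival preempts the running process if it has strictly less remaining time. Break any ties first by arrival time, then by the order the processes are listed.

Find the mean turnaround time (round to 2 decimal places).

Timeline: | 203 0-4 | 201 4-10 | 202 10-16 | 200 16-23 | 204 23-30 |
Completion: 200=23  201=10  202=16  203=4  204=30
Turnaround times: 200=23, 201=10, 202=16, 203=4, 204=30
Average turnaround = (23+10+16+4+30) / 5 = 83/5 = 16.60

16.60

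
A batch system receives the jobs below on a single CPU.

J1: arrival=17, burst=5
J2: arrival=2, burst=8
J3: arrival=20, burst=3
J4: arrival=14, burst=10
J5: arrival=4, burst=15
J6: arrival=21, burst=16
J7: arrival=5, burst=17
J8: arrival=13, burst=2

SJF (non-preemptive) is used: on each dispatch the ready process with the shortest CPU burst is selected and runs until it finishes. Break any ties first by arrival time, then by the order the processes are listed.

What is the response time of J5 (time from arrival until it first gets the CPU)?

Timeline: | idle 0-2 | J2 2-10 | J5 10-25 | J8 25-27 | J3 27-30 | J1 30-35 | J4 35-45 | J6 45-61 | J7 61-78 |
Completion: J1=35  J2=10  J3=30  J4=45  J5=25  J6=61  J7=78  J8=27
Response(J5) = first start − arrival = 10 − 4 = 6

6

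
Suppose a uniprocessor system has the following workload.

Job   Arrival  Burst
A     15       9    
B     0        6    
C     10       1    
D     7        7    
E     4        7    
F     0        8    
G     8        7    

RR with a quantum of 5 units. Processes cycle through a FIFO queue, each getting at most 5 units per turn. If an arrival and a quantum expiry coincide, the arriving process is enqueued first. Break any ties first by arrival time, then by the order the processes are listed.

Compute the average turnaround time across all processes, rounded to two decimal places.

27.29

Schedule: | B 0-5 | F 5-10 | E 10-15 | B 15-16 | D 16-21 | G 21-26 | C 26-27 | F 27-30 | A 30-35 | E 35-37 | D 37-39 | G 39-41 | A 41-45 |
Completion: A=45  B=16  C=27  D=39  E=37  F=30  G=41
Turnaround (C−A): A=30  B=16  C=17  D=32  E=33  F=30  G=33
Turnaround times: A=30, B=16, C=17, D=32, E=33, F=30, G=33
Average turnaround = (30+16+17+32+33+30+33) / 7 = 191/7 = 27.29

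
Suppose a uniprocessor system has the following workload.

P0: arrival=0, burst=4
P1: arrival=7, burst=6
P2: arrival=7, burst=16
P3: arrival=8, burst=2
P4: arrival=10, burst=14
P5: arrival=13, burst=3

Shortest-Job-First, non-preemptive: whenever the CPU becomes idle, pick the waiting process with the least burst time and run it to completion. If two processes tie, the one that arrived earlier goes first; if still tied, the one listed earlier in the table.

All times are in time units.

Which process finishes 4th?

Schedule: | P0 0-4 | idle 4-7 | P1 7-13 | P3 13-15 | P5 15-18 | P4 18-32 | P2 32-48 |
Completion: P0=4  P1=13  P2=48  P3=15  P4=32  P5=18
Turnaround (C−A): P0=4  P1=6  P2=41  P3=7  P4=22  P5=5
Finish order: P0 → P1 → P3 → P5 → P4 → P2

P5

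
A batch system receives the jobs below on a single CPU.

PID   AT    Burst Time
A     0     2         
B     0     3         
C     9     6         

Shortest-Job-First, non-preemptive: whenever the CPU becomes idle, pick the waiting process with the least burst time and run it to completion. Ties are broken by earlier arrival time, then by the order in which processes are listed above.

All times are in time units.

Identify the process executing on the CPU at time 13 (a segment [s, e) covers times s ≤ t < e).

C

Schedule: | A 0-2 | B 2-5 | idle 5-9 | C 9-15 |
Completion: A=2  B=5  C=15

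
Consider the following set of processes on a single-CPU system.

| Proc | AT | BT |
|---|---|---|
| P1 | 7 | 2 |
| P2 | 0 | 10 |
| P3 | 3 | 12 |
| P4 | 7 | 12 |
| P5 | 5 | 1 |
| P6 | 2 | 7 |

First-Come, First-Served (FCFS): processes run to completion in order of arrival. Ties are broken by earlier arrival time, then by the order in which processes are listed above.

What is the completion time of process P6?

Schedule: | P2 0-10 | P6 10-17 | P3 17-29 | P5 29-30 | P1 30-32 | P4 32-44 |
Completion: P1=32  P2=10  P3=29  P4=44  P5=30  P6=17

17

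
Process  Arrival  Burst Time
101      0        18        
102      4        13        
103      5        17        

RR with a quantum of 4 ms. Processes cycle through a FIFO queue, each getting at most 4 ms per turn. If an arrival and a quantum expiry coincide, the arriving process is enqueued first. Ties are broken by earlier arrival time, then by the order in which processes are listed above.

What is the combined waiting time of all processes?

Timeline: | 101 0-4 | 102 4-8 | 101 8-12 | 103 12-16 | 102 16-20 | 101 20-24 | 103 24-28 | 102 28-32 | 101 32-36 | 103 36-40 | 102 40-41 | 101 41-43 | 103 43-48 |
Completion: 101=43  102=41  103=48
Turnaround (C−A): 101=43  102=37  103=43
Waiting = turnaround − burst: 101=25, 102=24, 103=26
Total waiting = 25 + 24 + 26 = 75

75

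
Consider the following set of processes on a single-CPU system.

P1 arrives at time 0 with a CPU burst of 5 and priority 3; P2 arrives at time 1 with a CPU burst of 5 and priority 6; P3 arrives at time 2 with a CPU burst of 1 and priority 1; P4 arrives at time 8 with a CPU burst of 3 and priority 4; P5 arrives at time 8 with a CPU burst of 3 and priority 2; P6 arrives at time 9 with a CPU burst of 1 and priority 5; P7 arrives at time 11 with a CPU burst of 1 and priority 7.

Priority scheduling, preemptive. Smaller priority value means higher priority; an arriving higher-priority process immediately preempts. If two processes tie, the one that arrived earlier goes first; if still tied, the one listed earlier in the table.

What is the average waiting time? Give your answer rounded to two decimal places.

4.00

Gantt: | P1 0-2 | P3 2-3 | P1 3-6 | P2 6-8 | P5 8-11 | P4 11-14 | P6 14-15 | P2 15-18 | P7 18-19 |
Completion: P1=6  P2=18  P3=3  P4=14  P5=11  P6=15  P7=19
Turnaround (C−A): P1=6  P2=17  P3=1  P4=6  P5=3  P6=6  P7=8
Waiting times: P1=1, P2=12, P3=0, P4=3, P5=0, P6=5, P7=7
Average waiting = (1+12+0+3+0+5+7) / 7 = 28/7 = 4.00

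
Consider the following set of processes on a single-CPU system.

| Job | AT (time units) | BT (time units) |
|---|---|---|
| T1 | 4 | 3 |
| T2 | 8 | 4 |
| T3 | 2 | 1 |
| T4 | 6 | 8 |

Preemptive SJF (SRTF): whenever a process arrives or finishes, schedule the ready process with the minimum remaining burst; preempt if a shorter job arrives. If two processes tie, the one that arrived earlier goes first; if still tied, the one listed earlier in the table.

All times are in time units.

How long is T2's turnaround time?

Schedule: | idle 0-2 | T3 2-3 | idle 3-4 | T1 4-7 | T4 7-8 | T2 8-12 | T4 12-19 |
Completion: T1=7  T2=12  T3=3  T4=19
Turnaround (C−A): T1=3  T2=4  T3=1  T4=13
Turnaround(T2) = completion − arrival = 12 − 8 = 4

4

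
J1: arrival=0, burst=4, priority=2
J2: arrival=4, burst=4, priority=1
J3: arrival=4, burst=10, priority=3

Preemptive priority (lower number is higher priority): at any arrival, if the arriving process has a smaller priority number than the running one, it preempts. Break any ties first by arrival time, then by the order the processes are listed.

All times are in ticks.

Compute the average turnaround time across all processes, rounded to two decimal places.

7.33

Gantt: | J1 0-4 | J2 4-8 | J3 8-18 |
Completion: J1=4  J2=8  J3=18
Turnaround (C−A): J1=4  J2=4  J3=14
Turnaround times: J1=4, J2=4, J3=14
Average turnaround = (4+4+14) / 3 = 22/3 = 7.33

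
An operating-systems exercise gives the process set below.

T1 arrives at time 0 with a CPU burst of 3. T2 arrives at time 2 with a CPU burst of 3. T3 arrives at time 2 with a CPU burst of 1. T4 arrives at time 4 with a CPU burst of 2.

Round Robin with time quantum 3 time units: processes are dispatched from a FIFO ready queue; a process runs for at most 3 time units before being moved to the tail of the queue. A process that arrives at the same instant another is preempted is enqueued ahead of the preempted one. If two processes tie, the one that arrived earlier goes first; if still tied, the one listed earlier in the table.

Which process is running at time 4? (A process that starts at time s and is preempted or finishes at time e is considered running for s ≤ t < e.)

T2

Gantt: | T1 0-3 | T2 3-6 | T3 6-7 | T4 7-9 |
Completion: T1=3  T2=6  T3=7  T4=9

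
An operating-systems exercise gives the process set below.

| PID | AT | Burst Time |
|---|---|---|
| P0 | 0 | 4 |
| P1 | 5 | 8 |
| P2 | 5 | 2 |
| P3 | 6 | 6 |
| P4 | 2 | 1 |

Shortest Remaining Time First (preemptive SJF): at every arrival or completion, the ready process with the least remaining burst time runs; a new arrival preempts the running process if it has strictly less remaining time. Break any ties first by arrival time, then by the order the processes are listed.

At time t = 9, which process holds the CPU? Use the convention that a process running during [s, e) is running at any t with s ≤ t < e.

Gantt: | P0 0-2 | P4 2-3 | P0 3-5 | P2 5-7 | P3 7-13 | P1 13-21 |
Completion: P0=5  P1=21  P2=7  P3=13  P4=3

P3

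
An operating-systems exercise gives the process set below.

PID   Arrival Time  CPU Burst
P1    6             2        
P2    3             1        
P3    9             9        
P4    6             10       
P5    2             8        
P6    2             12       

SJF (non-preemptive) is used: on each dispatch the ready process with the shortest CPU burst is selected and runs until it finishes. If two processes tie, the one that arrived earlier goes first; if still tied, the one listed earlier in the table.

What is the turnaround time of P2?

8

Schedule: | idle 0-2 | P5 2-10 | P2 10-11 | P1 11-13 | P3 13-22 | P4 22-32 | P6 32-44 |
Completion: P1=13  P2=11  P3=22  P4=32  P5=10  P6=44
Turnaround(P2) = completion − arrival = 11 − 3 = 8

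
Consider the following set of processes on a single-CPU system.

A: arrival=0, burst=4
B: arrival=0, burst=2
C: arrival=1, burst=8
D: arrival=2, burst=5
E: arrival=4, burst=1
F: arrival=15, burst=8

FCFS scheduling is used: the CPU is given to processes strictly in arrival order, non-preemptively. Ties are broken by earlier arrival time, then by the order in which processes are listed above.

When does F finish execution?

28

Schedule: | A 0-4 | B 4-6 | C 6-14 | D 14-19 | E 19-20 | F 20-28 |
Completion: A=4  B=6  C=14  D=19  E=20  F=28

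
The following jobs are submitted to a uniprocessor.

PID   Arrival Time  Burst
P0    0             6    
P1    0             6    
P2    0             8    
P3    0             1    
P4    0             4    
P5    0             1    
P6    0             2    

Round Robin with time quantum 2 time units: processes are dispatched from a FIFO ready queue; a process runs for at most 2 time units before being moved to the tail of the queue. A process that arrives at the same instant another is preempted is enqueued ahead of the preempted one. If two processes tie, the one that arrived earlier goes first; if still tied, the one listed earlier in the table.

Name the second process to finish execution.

Schedule: | P0 0-2 | P1 2-4 | P2 4-6 | P3 6-7 | P4 7-9 | P5 9-10 | P6 10-12 | P0 12-14 | P1 14-16 | P2 16-18 | P4 18-20 | P0 20-22 | P1 22-24 | P2 24-28 |
Completion: P0=22  P1=24  P2=28  P3=7  P4=20  P5=10  P6=12
Turnaround (C−A): P0=22  P1=24  P2=28  P3=7  P4=20  P5=10  P6=12
Finish order: P3 → P5 → P6 → P4 → P0 → P1 → P2

P5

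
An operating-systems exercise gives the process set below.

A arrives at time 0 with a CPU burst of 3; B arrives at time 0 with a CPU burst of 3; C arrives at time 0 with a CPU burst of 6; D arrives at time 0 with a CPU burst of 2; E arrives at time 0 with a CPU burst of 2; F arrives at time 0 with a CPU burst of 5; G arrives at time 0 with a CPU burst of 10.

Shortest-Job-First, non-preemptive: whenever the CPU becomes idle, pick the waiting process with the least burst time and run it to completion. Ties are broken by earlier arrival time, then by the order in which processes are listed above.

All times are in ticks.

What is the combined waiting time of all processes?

Schedule: | D 0-2 | E 2-4 | A 4-7 | B 7-10 | F 10-15 | C 15-21 | G 21-31 |
Completion: A=7  B=10  C=21  D=2  E=4  F=15  G=31
Waiting = turnaround − burst: A=4, B=7, C=15, D=0, E=2, F=10, G=21
Total waiting = 4 + 7 + 15 + 0 + 2 + 10 + 21 = 59

59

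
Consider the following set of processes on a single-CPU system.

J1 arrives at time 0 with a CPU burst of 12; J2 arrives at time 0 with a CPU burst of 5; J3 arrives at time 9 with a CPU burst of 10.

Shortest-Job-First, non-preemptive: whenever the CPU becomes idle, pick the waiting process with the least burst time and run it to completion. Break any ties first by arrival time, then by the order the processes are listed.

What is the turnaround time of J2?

5

Schedule: | J2 0-5 | J1 5-17 | J3 17-27 |
Completion: J1=17  J2=5  J3=27
Turnaround (C−A): J1=17  J2=5  J3=18
Turnaround(J2) = completion − arrival = 5 − 0 = 5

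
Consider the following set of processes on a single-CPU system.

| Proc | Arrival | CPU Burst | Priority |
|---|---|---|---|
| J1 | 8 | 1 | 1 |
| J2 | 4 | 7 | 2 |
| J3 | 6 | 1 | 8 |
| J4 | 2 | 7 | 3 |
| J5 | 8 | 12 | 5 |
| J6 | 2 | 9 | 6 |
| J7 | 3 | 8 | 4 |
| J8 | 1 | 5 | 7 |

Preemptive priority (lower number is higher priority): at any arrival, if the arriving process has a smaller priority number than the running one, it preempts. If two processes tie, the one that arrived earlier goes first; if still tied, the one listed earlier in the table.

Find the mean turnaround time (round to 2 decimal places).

26.63

Gantt: | idle 0-1 | J8 1-2 | J4 2-4 | J2 4-8 | J1 8-9 | J2 9-12 | J4 12-17 | J7 17-25 | J5 25-37 | J6 37-46 | J8 46-50 | J3 50-51 |
Completion: J1=9  J2=12  J3=51  J4=17  J5=37  J6=46  J7=25  J8=50
Turnaround (C−A): J1=1  J2=8  J3=45  J4=15  J5=29  J6=44  J7=22  J8=49
Turnaround times: J1=1, J2=8, J3=45, J4=15, J5=29, J6=44, J7=22, J8=49
Average turnaround = (1+8+45+15+29+44+22+49) / 8 = 213/8 = 26.63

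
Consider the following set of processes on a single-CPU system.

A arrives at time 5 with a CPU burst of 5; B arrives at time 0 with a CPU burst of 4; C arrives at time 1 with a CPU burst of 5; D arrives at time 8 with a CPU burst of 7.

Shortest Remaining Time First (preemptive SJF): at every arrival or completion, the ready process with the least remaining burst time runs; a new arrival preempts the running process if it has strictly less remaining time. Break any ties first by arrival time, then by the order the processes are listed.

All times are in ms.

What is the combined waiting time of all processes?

Timeline: | B 0-4 | C 4-9 | A 9-14 | D 14-21 |
Completion: A=14  B=4  C=9  D=21
Turnaround (C−A): A=9  B=4  C=8  D=13
Waiting = turnaround − burst: A=4, B=0, C=3, D=6
Total waiting = 4 + 0 + 3 + 6 = 13

13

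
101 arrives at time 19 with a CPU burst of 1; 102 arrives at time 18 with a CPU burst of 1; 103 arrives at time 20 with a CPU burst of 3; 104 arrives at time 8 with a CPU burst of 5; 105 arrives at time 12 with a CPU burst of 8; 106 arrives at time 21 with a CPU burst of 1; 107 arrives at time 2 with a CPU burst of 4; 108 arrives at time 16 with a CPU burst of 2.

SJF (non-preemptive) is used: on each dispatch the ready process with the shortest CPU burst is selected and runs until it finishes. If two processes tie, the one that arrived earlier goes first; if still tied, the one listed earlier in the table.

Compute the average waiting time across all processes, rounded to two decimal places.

2.88

Timeline: | idle 0-2 | 107 2-6 | idle 6-8 | 104 8-13 | 105 13-21 | 102 21-22 | 101 22-23 | 106 23-24 | 108 24-26 | 103 26-29 |
Completion: 101=23  102=22  103=29  104=13  105=21  106=24  107=6  108=26
Turnaround (C−A): 101=4  102=4  103=9  104=5  105=9  106=3  107=4  108=10
Waiting times: 101=3, 102=3, 103=6, 104=0, 105=1, 106=2, 107=0, 108=8
Average waiting = (3+3+6+0+1+2+0+8) / 8 = 23/8 = 2.88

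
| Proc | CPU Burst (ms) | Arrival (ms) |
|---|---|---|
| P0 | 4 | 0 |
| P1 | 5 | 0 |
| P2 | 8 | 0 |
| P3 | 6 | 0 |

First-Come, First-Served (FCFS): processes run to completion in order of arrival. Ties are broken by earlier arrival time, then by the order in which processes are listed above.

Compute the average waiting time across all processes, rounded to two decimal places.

7.50

Timeline: | P0 0-4 | P1 4-9 | P2 9-17 | P3 17-23 |
Completion: P0=4  P1=9  P2=17  P3=23
Waiting times: P0=0, P1=4, P2=9, P3=17
Average waiting = (0+4+9+17) / 4 = 30/4 = 7.50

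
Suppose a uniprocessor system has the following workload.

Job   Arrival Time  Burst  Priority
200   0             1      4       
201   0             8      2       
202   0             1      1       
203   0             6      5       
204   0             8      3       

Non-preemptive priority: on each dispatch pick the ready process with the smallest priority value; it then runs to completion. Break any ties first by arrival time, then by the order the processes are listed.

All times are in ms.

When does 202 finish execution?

Timeline: | 202 0-1 | 201 1-9 | 204 9-17 | 200 17-18 | 203 18-24 |
Completion: 200=18  201=9  202=1  203=24  204=17
Turnaround (C−A): 200=18  201=9  202=1  203=24  204=17

1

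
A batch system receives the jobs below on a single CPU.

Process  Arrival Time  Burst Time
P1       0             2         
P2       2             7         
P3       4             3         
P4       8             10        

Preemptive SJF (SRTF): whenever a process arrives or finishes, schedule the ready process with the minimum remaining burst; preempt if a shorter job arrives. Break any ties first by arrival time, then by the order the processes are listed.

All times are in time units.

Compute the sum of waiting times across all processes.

Timeline: | P1 0-2 | P2 2-4 | P3 4-7 | P2 7-12 | P4 12-22 |
Completion: P1=2  P2=12  P3=7  P4=22
Turnaround (C−A): P1=2  P2=10  P3=3  P4=14
Waiting = turnaround − burst: P1=0, P2=3, P3=0, P4=4
Total waiting = 0 + 3 + 0 + 4 = 7

7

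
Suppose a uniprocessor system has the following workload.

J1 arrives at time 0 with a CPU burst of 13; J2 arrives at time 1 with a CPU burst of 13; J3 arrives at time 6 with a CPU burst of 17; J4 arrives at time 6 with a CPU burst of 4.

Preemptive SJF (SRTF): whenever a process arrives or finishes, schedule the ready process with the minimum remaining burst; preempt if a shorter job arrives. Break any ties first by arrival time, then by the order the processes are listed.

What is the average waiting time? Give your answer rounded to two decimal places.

11.00

Timeline: | J1 0-6 | J4 6-10 | J1 10-17 | J2 17-30 | J3 30-47 |
Completion: J1=17  J2=30  J3=47  J4=10
Waiting times: J1=4, J2=16, J3=24, J4=0
Average waiting = (4+16+24+0) / 4 = 44/4 = 11.00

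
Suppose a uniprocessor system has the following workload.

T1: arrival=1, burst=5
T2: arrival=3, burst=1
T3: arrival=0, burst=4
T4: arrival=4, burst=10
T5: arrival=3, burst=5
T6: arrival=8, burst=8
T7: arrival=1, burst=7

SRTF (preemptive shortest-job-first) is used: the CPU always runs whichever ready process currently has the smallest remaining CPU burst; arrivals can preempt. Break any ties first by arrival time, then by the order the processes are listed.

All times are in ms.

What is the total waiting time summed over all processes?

Timeline: | T3 0-4 | T2 4-5 | T1 5-10 | T5 10-15 | T7 15-22 | T6 22-30 | T4 30-40 |
Completion: T1=10  T2=5  T3=4  T4=40  T5=15  T6=30  T7=22
Waiting = turnaround − burst: T1=4, T2=1, T3=0, T4=26, T5=7, T6=14, T7=14
Total waiting = 4 + 1 + 0 + 26 + 7 + 14 + 14 = 66

66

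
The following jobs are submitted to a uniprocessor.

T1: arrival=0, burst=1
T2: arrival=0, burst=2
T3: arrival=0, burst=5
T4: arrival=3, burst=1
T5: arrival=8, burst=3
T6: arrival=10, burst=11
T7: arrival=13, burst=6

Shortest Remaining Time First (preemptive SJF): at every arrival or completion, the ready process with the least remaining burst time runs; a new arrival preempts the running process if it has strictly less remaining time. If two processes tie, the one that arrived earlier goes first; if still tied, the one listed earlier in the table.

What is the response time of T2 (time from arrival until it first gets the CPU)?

Gantt: | T1 0-1 | T2 1-3 | T4 3-4 | T3 4-9 | T5 9-12 | T6 12-13 | T7 13-19 | T6 19-29 |
Completion: T1=1  T2=3  T3=9  T4=4  T5=12  T6=29  T7=19
Response(T2) = first start − arrival = 1 − 0 = 1

1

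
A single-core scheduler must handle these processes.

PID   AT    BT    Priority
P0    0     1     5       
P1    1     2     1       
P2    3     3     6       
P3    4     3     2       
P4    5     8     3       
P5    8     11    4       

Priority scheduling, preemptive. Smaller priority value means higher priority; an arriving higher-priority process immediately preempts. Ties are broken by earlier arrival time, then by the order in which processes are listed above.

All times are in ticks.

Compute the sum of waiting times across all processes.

31

Timeline: | P0 0-1 | P1 1-3 | P2 3-4 | P3 4-7 | P4 7-15 | P5 15-26 | P2 26-28 |
Completion: P0=1  P1=3  P2=28  P3=7  P4=15  P5=26
Waiting = turnaround − burst: P0=0, P1=0, P2=22, P3=0, P4=2, P5=7
Total waiting = 0 + 0 + 22 + 0 + 2 + 7 = 31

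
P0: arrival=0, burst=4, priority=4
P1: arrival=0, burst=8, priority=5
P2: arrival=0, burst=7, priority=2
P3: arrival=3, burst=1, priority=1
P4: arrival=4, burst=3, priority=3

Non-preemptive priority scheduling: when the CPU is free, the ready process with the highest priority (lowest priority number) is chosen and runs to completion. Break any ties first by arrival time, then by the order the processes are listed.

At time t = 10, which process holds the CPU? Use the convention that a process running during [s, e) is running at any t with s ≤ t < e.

P4

Schedule: | P2 0-7 | P3 7-8 | P4 8-11 | P0 11-15 | P1 15-23 |
Completion: P0=15  P1=23  P2=7  P3=8  P4=11
Turnaround (C−A): P0=15  P1=23  P2=7  P3=5  P4=7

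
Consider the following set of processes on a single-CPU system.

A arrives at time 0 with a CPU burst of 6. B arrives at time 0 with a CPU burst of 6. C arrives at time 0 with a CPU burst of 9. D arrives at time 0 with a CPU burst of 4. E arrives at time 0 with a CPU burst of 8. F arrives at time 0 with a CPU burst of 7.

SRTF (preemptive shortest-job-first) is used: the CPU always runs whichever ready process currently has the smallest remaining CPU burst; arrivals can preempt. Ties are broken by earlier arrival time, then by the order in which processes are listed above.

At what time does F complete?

Gantt: | D 0-4 | A 4-10 | B 10-16 | F 16-23 | E 23-31 | C 31-40 |
Completion: A=10  B=16  C=40  D=4  E=31  F=23
Turnaround (C−A): A=10  B=16  C=40  D=4  E=31  F=23

23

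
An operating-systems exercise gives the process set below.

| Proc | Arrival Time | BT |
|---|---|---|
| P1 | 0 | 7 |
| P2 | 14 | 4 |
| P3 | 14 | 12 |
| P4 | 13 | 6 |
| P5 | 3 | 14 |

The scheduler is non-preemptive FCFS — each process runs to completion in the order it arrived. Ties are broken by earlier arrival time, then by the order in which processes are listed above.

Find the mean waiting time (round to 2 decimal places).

8.40

Timeline: | P1 0-7 | P5 7-21 | P4 21-27 | P2 27-31 | P3 31-43 |
Completion: P1=7  P2=31  P3=43  P4=27  P5=21
Turnaround (C−A): P1=7  P2=17  P3=29  P4=14  P5=18
Waiting times: P1=0, P2=13, P3=17, P4=8, P5=4
Average waiting = (0+13+17+8+4) / 5 = 42/5 = 8.40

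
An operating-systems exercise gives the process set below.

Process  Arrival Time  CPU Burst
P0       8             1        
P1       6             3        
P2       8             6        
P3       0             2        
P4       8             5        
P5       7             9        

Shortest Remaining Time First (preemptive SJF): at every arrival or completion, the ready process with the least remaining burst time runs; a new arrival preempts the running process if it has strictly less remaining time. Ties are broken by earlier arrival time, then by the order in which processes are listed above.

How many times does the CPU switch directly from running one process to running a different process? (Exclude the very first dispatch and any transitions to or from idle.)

Gantt: | P3 0-2 | idle 2-6 | P1 6-9 | P0 9-10 | P4 10-15 | P2 15-21 | P5 21-30 |
Completion: P0=10  P1=9  P2=21  P3=2  P4=15  P5=30
Turnaround (C−A): P0=2  P1=3  P2=13  P3=2  P4=7  P5=23

4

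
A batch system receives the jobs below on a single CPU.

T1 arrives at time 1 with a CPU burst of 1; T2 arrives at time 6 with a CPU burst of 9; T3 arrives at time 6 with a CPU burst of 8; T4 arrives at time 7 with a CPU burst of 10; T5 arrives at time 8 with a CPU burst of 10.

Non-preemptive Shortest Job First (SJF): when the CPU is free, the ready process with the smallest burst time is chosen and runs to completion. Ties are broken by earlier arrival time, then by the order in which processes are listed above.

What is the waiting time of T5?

25

Gantt: | idle 0-1 | T1 1-2 | idle 2-6 | T3 6-14 | T2 14-23 | T4 23-33 | T5 33-43 |
Completion: T1=2  T2=23  T3=14  T4=33  T5=43
Turnaround (C−A): T1=1  T2=17  T3=8  T4=26  T5=35
Waiting(T5) = turnaround − burst = 35 − 10 = 25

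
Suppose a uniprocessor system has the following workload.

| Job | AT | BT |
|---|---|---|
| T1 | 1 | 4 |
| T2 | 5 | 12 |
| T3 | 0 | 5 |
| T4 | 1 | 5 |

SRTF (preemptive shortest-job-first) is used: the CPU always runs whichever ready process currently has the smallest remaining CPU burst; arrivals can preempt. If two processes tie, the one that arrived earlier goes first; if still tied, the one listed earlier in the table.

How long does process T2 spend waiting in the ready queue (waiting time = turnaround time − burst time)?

Gantt: | T3 0-5 | T1 5-9 | T4 9-14 | T2 14-26 |
Completion: T1=9  T2=26  T3=5  T4=14
Turnaround (C−A): T1=8  T2=21  T3=5  T4=13
Waiting(T2) = turnaround − burst = 21 − 12 = 9

9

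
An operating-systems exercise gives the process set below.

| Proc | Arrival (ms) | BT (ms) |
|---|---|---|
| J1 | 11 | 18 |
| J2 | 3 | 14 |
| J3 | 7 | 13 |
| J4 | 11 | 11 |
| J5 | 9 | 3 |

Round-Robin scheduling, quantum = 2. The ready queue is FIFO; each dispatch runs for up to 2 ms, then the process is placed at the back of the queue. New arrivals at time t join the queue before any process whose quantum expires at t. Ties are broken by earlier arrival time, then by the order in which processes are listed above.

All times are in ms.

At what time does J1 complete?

62

Timeline: | idle 0-3 | J2 3-7 | J3 7-9 | J2 9-11 | J5 11-13 | J3 13-15 | J1 15-17 | J4 17-19 | J2 19-21 | J5 21-22 | J3 22-24 | J1 24-26 | J4 26-28 | J2 28-30 | J3 30-32 | J1 32-34 | J4 34-36 | J2 36-38 | J3 38-40 | J1 40-42 | J4 42-44 | J2 44-46 | J3 46-48 | J1 48-50 | J4 50-52 | J3 52-53 | J1 53-55 | J4 55-56 | J1 56-62 |
Completion: J1=62  J2=46  J3=53  J4=56  J5=22
Turnaround (C−A): J1=51  J2=43  J3=46  J4=45  J5=13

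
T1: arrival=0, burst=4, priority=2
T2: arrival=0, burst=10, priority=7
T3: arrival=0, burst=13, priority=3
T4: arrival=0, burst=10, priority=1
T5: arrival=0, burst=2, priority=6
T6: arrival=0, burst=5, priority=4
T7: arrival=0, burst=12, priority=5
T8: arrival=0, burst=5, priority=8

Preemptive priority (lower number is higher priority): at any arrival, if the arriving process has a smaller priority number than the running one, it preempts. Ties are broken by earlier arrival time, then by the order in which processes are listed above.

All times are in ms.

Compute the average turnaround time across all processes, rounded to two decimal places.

Gantt: | T4 0-10 | T1 10-14 | T3 14-27 | T6 27-32 | T7 32-44 | T5 44-46 | T2 46-56 | T8 56-61 |
Completion: T1=14  T2=56  T3=27  T4=10  T5=46  T6=32  T7=44  T8=61
Turnaround times: T1=14, T2=56, T3=27, T4=10, T5=46, T6=32, T7=44, T8=61
Average turnaround = (14+56+27+10+46+32+44+61) / 8 = 290/8 = 36.25

36.25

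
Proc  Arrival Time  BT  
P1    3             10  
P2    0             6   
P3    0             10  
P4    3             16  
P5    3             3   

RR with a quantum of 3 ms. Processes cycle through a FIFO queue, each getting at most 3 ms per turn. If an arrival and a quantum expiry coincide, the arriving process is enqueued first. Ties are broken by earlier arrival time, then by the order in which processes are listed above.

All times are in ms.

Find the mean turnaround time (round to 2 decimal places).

Gantt: | P2 0-3 | P3 3-6 | P1 6-9 | P4 9-12 | P5 12-15 | P2 15-18 | P3 18-21 | P1 21-24 | P4 24-27 | P3 27-30 | P1 30-33 | P4 33-36 | P3 36-37 | P1 37-38 | P4 38-45 |
Completion: P1=38  P2=18  P3=37  P4=45  P5=15
Turnaround (C−A): P1=35  P2=18  P3=37  P4=42  P5=12
Turnaround times: P1=35, P2=18, P3=37, P4=42, P5=12
Average turnaround = (35+18+37+42+12) / 5 = 144/5 = 28.80

28.80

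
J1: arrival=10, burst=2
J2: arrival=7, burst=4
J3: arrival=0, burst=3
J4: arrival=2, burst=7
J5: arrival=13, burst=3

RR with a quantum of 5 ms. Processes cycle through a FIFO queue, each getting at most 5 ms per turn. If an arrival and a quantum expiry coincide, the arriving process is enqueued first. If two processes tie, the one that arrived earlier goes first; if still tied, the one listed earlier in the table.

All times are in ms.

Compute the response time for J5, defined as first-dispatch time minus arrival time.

Timeline: | J3 0-3 | J4 3-8 | J2 8-12 | J4 12-14 | J1 14-16 | J5 16-19 |
Completion: J1=16  J2=12  J3=3  J4=14  J5=19
Turnaround (C−A): J1=6  J2=5  J3=3  J4=12  J5=6
Response(J5) = first start − arrival = 16 − 13 = 3

3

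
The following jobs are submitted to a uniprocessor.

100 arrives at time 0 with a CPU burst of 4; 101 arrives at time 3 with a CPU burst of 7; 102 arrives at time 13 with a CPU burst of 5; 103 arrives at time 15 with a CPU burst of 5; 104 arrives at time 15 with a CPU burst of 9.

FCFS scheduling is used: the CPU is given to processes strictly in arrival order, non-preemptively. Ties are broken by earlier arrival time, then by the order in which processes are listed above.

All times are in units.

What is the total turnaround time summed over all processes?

42

Gantt: | 100 0-4 | 101 4-11 | idle 11-13 | 102 13-18 | 103 18-23 | 104 23-32 |
Completion: 100=4  101=11  102=18  103=23  104=32
Turnaround (C−A): 100=4  101=8  102=5  103=8  104=17
Turnaround = completion − arrival: 100=4, 101=8, 102=5, 103=8, 104=17
Total turnaround = 4 + 8 + 5 + 8 + 17 = 42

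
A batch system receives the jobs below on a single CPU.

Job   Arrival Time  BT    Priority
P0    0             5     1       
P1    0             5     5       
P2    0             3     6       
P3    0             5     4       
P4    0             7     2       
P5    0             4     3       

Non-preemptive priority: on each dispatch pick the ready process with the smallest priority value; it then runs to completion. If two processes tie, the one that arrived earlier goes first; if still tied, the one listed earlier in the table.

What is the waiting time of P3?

16

Schedule: | P0 0-5 | P4 5-12 | P5 12-16 | P3 16-21 | P1 21-26 | P2 26-29 |
Completion: P0=5  P1=26  P2=29  P3=21  P4=12  P5=16
Waiting(P3) = turnaround − burst = 21 − 5 = 16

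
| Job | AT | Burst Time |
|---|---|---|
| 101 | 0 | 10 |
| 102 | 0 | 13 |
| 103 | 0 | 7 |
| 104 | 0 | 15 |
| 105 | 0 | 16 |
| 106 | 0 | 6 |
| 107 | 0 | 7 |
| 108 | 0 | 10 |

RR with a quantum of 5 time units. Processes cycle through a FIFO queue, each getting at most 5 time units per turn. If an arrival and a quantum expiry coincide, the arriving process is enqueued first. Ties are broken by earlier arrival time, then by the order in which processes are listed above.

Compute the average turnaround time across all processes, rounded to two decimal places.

Gantt: | 101 0-5 | 102 5-10 | 103 10-15 | 104 15-20 | 105 20-25 | 106 25-30 | 107 30-35 | 108 35-40 | 101 40-45 | 102 45-50 | 103 50-52 | 104 52-57 | 105 57-62 | 106 62-63 | 107 63-65 | 108 65-70 | 102 70-73 | 104 73-78 | 105 78-84 |
Completion: 101=45  102=73  103=52  104=78  105=84  106=63  107=65  108=70
Turnaround (C−A): 101=45  102=73  103=52  104=78  105=84  106=63  107=65  108=70
Turnaround times: 101=45, 102=73, 103=52, 104=78, 105=84, 106=63, 107=65, 108=70
Average turnaround = (45+73+52+78+84+63+65+70) / 8 = 530/8 = 66.25

66.25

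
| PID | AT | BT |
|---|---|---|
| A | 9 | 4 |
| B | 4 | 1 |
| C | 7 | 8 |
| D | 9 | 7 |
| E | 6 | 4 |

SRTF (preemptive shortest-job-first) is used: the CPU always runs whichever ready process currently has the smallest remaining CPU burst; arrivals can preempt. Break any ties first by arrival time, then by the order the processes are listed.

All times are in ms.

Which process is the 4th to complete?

D

Timeline: | idle 0-4 | B 4-5 | idle 5-6 | E 6-10 | A 10-14 | D 14-21 | C 21-29 |
Completion: A=14  B=5  C=29  D=21  E=10
Finish order: B → E → A → D → C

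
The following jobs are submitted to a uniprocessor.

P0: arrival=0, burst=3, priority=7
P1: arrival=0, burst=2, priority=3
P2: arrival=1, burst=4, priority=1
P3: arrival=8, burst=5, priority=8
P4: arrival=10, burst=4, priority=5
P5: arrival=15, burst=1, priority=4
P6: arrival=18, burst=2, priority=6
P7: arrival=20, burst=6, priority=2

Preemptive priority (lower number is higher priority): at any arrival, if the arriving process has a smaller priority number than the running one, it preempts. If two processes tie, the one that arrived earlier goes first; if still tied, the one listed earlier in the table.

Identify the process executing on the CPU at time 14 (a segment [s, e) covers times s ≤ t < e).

P3

Schedule: | P1 0-1 | P2 1-5 | P1 5-6 | P0 6-9 | P3 9-10 | P4 10-14 | P3 14-15 | P5 15-16 | P3 16-18 | P6 18-20 | P7 20-26 | P3 26-27 |
Completion: P0=9  P1=6  P2=5  P3=27  P4=14  P5=16  P6=20  P7=26
Turnaround (C−A): P0=9  P1=6  P2=4  P3=19  P4=4  P5=1  P6=2  P7=6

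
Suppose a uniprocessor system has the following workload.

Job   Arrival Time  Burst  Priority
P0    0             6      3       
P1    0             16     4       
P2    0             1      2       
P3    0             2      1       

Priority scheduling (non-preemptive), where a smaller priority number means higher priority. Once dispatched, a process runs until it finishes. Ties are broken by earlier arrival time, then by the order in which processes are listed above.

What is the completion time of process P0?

Schedule: | P3 0-2 | P2 2-3 | P0 3-9 | P1 9-25 |
Completion: P0=9  P1=25  P2=3  P3=2

9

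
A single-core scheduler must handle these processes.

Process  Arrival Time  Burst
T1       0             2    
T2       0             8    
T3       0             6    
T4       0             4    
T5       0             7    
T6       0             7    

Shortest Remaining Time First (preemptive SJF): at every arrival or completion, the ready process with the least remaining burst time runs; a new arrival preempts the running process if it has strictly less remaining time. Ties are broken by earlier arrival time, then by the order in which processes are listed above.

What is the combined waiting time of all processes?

65

Timeline: | T1 0-2 | T4 2-6 | T3 6-12 | T5 12-19 | T6 19-26 | T2 26-34 |
Completion: T1=2  T2=34  T3=12  T4=6  T5=19  T6=26
Turnaround (C−A): T1=2  T2=34  T3=12  T4=6  T5=19  T6=26
Waiting = turnaround − burst: T1=0, T2=26, T3=6, T4=2, T5=12, T6=19
Total waiting = 0 + 26 + 6 + 2 + 12 + 19 = 65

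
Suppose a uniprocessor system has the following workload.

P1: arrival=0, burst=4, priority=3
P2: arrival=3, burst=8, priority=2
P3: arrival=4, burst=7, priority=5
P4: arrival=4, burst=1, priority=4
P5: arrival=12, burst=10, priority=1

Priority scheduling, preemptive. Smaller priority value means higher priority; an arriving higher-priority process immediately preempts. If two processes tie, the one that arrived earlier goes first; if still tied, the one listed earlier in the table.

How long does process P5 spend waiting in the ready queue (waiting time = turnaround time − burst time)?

Schedule: | P1 0-3 | P2 3-11 | P1 11-12 | P5 12-22 | P4 22-23 | P3 23-30 |
Completion: P1=12  P2=11  P3=30  P4=23  P5=22
Waiting(P5) = turnaround − burst = 10 − 10 = 0

0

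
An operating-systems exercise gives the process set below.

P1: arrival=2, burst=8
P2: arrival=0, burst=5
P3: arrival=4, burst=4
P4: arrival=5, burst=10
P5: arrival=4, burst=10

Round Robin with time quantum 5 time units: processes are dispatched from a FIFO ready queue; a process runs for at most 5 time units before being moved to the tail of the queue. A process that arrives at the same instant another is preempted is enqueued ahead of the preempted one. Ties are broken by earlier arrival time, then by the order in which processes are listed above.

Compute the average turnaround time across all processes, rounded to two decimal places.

Gantt: | P2 0-5 | P1 5-10 | P3 10-14 | P5 14-19 | P4 19-24 | P1 24-27 | P5 27-32 | P4 32-37 |
Completion: P1=27  P2=5  P3=14  P4=37  P5=32
Turnaround (C−A): P1=25  P2=5  P3=10  P4=32  P5=28
Turnaround times: P1=25, P2=5, P3=10, P4=32, P5=28
Average turnaround = (25+5+10+32+28) / 5 = 100/5 = 20.00

20.00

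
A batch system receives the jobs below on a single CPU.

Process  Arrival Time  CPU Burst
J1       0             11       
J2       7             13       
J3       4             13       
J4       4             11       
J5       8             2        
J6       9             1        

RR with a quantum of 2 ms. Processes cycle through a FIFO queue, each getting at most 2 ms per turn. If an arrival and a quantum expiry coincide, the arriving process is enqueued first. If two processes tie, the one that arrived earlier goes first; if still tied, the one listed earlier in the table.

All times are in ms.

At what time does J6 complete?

Schedule: | J1 0-4 | J3 4-6 | J4 6-8 | J1 8-10 | J3 10-12 | J2 12-14 | J5 14-16 | J4 16-18 | J6 18-19 | J1 19-21 | J3 21-23 | J2 23-25 | J4 25-27 | J1 27-29 | J3 29-31 | J2 31-33 | J4 33-35 | J1 35-36 | J3 36-38 | J2 38-40 | J4 40-42 | J3 42-44 | J2 44-46 | J4 46-47 | J3 47-48 | J2 48-51 |
Completion: J1=36  J2=51  J3=48  J4=47  J5=16  J6=19
Turnaround (C−A): J1=36  J2=44  J3=44  J4=43  J5=8  J6=10

19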